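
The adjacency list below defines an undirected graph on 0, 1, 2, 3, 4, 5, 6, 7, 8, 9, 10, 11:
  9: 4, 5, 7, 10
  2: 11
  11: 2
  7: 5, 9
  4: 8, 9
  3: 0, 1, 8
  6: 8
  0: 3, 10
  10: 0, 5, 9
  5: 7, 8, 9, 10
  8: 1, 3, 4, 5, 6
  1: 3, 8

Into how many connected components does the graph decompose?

From 0: component {0, 1, 3, 4, 5, 6, 7, 8, 9, 10}.
From 2: component {2, 11}.
That's 2 components.

2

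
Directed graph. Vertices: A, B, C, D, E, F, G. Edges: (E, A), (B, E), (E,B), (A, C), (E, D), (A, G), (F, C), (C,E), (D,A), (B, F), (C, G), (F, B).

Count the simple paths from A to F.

1

A→C→E→B→F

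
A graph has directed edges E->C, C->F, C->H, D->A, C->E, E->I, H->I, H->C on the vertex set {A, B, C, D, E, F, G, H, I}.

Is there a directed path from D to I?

No

Explore from D.
Distance 1: reach A.
The search from D is exhausted; no directed path reaches I.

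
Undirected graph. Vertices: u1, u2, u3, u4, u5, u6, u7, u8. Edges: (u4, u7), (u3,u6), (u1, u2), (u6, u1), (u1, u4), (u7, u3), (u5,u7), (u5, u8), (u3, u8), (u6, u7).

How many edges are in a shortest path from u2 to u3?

3

Distance 0: u2.
Distance 1: u1.
Distance 2: u4, u6.
Distance 3: u3, u7 — contains u3.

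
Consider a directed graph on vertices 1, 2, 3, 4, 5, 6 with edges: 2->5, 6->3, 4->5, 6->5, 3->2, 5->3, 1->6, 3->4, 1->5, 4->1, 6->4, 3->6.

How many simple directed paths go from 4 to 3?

4→1→5→3
4→1→6→3
4→1→6→5→3
4→5→3

4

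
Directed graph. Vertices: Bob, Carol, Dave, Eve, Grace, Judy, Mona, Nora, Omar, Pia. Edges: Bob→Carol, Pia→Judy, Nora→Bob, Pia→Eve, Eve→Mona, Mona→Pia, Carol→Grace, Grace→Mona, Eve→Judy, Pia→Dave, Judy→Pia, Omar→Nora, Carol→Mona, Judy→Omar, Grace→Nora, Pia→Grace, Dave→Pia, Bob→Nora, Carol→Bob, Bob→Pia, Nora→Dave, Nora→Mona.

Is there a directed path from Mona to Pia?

Explore from Mona.
Distance 1: reach Pia.
Found Pia.

Yes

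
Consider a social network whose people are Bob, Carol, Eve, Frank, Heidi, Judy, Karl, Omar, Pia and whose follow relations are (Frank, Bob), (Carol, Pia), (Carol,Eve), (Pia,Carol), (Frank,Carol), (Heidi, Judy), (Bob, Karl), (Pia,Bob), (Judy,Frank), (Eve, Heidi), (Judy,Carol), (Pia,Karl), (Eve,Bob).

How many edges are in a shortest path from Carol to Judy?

Distance 0: Carol.
Distance 1: Eve, Pia.
Distance 2: Bob, Heidi, Karl.
Distance 3: Judy — contains Judy.

3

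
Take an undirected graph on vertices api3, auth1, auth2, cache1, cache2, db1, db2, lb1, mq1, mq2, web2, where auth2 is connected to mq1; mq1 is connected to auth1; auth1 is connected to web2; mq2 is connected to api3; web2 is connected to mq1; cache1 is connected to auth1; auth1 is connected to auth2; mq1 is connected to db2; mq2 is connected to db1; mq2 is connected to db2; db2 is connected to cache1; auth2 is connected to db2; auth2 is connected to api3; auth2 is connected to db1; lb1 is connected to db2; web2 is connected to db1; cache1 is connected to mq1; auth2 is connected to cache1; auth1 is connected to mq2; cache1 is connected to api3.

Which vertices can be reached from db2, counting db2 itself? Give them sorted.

api3, auth1, auth2, cache1, db1, db2, lb1, mq1, mq2, web2

Start at db2.
Its neighbours: auth2, cache1, lb1, mq1, mq2.
Then their neighbours: api3, auth1, db1, web2.
Nothing further is reachable.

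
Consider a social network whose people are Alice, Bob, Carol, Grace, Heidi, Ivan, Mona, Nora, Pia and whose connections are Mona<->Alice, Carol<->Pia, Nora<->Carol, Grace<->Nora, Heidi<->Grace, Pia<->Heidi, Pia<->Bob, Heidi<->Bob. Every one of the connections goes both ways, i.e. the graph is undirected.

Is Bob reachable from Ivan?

No

Ivan has no edges, so nothing is reachable from it.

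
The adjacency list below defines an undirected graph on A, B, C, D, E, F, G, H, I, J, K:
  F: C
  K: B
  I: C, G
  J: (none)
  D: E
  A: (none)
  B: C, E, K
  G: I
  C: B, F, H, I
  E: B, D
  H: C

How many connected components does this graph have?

3

From A: component {A}.
From B: component {B, C, D, E, F, G, H, I, K}.
From J: component {J}.
That's 3 components.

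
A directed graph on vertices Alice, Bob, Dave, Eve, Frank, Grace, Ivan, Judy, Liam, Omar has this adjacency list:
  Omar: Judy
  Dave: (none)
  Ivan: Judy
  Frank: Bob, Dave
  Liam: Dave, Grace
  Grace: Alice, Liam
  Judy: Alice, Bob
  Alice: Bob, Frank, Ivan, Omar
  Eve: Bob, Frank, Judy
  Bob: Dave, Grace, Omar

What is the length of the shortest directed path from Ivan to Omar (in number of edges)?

3

Distance 0: Ivan.
Distance 1: Judy.
Distance 2: Alice, Bob.
Distance 3: Dave, Frank, Grace, Omar — contains Omar.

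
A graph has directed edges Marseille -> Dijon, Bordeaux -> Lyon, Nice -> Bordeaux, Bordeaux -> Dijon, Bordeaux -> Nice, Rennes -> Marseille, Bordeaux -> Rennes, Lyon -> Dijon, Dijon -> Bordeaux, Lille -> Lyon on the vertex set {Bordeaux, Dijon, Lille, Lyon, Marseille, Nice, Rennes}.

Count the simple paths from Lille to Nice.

1

Lille→Lyon→Dijon→Bordeaux→Nice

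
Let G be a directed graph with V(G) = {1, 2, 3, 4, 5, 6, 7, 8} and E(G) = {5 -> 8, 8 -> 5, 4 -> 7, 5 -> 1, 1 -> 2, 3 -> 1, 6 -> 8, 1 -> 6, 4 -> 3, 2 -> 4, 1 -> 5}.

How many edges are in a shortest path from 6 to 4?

5

Distance 0: 6.
Distance 1: 8.
Distance 2: 5.
Distance 3: 1.
Distance 4: 2.
Distance 5: 4 — contains 4.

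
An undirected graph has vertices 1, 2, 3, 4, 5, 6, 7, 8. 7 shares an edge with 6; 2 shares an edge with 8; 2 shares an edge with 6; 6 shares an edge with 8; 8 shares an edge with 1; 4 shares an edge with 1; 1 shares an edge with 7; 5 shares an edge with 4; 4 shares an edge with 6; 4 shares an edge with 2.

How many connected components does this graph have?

2

From 1: component {1, 2, 4, 5, 6, 7, 8}.
From 3: component {3}.
That's 2 components.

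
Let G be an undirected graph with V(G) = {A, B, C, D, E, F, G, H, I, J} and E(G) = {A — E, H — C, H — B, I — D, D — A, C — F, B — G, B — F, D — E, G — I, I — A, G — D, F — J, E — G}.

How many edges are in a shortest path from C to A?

5

Distance 0: C.
Distance 1: F, H.
Distance 2: B, J.
Distance 3: G.
Distance 4: D, E, I.
Distance 5: A — contains A.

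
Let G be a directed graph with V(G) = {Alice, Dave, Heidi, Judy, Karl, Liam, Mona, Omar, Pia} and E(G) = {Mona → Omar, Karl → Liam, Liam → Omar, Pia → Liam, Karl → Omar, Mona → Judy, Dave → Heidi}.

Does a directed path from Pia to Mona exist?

Explore from Pia.
Distance 1: reach Liam.
Distance 2: reach Omar.
The search from Pia is exhausted; no directed path reaches Mona.

No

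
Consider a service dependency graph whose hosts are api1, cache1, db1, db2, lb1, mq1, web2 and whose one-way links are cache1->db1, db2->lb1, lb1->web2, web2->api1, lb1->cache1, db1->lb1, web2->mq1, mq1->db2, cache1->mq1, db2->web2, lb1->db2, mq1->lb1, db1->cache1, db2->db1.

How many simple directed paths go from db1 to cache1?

2

db1→cache1
db1→lb1→cache1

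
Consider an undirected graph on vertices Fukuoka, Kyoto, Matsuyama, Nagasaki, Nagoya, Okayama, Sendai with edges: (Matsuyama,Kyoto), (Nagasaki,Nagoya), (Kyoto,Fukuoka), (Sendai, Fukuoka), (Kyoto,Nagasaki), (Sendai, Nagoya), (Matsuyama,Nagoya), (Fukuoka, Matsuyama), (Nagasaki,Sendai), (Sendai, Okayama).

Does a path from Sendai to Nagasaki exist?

Yes

Explore from Sendai.
Distance 1: reach Fukuoka, Nagasaki, Nagoya, Okayama.
Found Nagasaki.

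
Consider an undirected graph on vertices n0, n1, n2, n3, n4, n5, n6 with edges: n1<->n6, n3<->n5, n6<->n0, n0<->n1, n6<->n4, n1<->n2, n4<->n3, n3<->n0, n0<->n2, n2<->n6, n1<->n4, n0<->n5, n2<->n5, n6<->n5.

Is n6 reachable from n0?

Explore from n0.
Distance 1: reach n1, n2, n3, n5, n6.
Found n6.

Yes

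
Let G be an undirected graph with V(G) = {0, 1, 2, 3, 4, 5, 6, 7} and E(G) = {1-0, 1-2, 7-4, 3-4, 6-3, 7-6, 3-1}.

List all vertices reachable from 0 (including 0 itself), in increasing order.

0, 1, 2, 3, 4, 6, 7

Start at 0.
Its neighbours: 1.
Then their neighbours: 2, 3.
Then next layer: 4, 6.
Then next layer: 7.
Nothing further is reachable.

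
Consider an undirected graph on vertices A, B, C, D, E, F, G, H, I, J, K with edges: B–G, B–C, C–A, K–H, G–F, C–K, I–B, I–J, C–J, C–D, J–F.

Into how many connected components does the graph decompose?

2

From A: component {A, B, C, D, F, G, H, I, J, K}.
From E: component {E}.
That's 2 components.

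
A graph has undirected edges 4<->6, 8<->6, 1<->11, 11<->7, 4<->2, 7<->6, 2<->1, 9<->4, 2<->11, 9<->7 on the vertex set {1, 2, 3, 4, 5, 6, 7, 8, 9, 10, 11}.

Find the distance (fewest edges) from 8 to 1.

Distance 0: 8.
Distance 1: 6.
Distance 2: 4, 7.
Distance 3: 2, 9, 11.
Distance 4: 1 — contains 1.

4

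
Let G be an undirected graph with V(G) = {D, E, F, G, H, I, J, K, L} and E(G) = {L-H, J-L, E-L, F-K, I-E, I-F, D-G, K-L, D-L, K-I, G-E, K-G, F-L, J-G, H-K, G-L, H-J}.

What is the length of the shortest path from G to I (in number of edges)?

2

Distance 0: G.
Distance 1: D, E, J, K, L.
Distance 2: F, H, I — contains I.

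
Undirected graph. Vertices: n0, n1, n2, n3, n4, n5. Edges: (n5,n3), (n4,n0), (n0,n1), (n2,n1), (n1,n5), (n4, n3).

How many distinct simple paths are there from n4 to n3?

2

n4–n0–n1–n5–n3
n4–n3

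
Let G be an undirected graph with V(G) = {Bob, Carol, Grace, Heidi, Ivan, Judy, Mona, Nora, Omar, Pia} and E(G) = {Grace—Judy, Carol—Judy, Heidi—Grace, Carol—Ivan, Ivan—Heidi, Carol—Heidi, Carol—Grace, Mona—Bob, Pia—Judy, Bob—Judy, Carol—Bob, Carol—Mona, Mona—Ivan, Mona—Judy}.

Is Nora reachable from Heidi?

Explore from Heidi.
Distance 1: reach Carol, Grace, Ivan.
Distance 2: reach Bob, Judy, Mona.
Distance 3: reach Pia.
The search is exhausted without reaching Nora; it lies in a different component.

No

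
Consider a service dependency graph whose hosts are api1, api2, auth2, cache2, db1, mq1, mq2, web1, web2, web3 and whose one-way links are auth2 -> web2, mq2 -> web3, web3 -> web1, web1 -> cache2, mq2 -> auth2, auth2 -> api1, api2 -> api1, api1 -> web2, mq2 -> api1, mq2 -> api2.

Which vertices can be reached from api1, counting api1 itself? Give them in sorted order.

api1, web2

Start at api1.
Its neighbours: web2.
Nothing further is reachable.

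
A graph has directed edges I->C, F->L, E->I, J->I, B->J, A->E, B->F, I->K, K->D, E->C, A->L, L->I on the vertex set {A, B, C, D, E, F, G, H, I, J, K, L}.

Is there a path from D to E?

D has no outgoing edges, so nothing is reachable from it.

No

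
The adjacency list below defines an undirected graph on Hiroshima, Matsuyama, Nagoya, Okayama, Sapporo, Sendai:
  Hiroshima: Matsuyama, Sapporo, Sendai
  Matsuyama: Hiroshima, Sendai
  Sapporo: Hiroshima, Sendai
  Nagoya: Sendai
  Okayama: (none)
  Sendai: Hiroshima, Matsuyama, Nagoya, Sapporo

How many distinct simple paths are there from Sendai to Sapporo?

Sendai–Hiroshima–Sapporo
Sendai–Matsuyama–Hiroshima–Sapporo
Sendai–Sapporo

3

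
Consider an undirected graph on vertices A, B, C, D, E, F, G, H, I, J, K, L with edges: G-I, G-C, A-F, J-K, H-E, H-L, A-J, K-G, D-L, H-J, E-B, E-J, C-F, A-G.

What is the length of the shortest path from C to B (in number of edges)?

5

Distance 0: C.
Distance 1: F, G.
Distance 2: A, I, K.
Distance 3: J.
Distance 4: E, H.
Distance 5: B, L — contains B.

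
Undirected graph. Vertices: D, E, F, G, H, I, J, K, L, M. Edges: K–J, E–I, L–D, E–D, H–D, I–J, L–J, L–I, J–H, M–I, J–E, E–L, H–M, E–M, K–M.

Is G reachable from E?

Explore from E.
Distance 1: reach D, I, J, L, M.
Distance 2: reach H, K.
The search is exhausted without reaching G; it lies in a different component.

No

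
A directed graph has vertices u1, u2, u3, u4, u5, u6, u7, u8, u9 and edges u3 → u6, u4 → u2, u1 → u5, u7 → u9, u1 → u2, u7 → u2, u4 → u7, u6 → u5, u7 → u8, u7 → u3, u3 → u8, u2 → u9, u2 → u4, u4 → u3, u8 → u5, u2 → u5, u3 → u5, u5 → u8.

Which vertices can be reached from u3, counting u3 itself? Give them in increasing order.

Start at u3.
Its neighbours: u5, u6, u8.
Nothing further is reachable.

u3, u5, u6, u8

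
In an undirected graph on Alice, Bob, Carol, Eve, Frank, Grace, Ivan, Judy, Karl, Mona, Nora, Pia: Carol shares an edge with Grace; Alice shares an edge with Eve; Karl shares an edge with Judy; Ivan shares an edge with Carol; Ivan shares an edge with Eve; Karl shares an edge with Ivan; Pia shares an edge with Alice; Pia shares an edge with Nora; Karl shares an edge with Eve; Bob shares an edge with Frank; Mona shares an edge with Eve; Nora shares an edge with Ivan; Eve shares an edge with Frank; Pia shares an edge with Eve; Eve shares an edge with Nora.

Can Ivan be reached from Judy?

Yes

Explore from Judy.
Distance 1: reach Karl.
Distance 2: reach Eve, Ivan.
Found Ivan.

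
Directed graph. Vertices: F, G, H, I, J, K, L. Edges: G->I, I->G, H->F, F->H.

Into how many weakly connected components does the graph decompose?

From F: component {F, H}.
From G: component {G, I}.
From J: component {J}.
From K: component {K}.
From L: component {L}.
That's 5 components.

5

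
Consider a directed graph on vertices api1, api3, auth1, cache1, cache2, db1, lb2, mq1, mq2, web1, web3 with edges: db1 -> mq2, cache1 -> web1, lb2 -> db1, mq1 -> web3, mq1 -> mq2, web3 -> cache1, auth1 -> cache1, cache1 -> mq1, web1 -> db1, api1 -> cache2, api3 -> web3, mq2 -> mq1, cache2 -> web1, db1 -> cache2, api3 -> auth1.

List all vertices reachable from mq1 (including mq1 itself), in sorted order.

Start at mq1.
Its neighbours: mq2, web3.
Then their neighbours: cache1.
Then next layer: web1.
Then next layer: db1.
Then next layer: cache2.
Nothing further is reachable.

cache1, cache2, db1, mq1, mq2, web1, web3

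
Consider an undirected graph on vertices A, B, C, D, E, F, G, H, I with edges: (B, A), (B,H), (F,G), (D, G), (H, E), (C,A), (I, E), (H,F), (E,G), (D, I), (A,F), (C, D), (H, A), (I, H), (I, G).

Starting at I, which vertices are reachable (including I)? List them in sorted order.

A, B, C, D, E, F, G, H, I

Start at I.
Its neighbours: D, E, G, H.
Then their neighbours: A, B, C, F.
Every vertex is now reached.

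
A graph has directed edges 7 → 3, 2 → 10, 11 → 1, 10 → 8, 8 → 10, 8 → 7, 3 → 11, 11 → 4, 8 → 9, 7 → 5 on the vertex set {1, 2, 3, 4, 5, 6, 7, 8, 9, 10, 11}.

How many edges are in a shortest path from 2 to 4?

Distance 0: 2.
Distance 1: 10.
Distance 2: 8.
Distance 3: 7, 9.
Distance 4: 3, 5.
Distance 5: 11.
Distance 6: 1, 4 — contains 4.

6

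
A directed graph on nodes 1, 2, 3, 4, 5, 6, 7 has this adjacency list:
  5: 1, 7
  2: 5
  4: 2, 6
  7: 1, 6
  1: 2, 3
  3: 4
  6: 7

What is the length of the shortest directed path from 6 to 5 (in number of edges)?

Distance 0: 6.
Distance 1: 7.
Distance 2: 1.
Distance 3: 2, 3.
Distance 4: 4, 5 — contains 5.

4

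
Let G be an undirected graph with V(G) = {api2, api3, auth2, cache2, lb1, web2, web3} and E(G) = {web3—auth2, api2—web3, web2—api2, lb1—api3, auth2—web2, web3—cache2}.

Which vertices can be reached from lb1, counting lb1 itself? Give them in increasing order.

api3, lb1

Start at lb1.
Its neighbours: api3.
Nothing further is reachable.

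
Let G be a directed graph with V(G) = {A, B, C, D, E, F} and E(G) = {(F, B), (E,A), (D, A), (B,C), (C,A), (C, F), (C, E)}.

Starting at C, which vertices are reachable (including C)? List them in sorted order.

Start at C.
Its neighbours: A, E, F.
Then their neighbours: B.
Nothing further is reachable.

A, B, C, E, F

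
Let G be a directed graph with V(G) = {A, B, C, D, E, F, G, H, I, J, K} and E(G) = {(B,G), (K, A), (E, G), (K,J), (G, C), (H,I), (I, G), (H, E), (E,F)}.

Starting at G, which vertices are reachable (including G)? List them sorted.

C, G

Start at G.
Its neighbours: C.
Nothing further is reachable.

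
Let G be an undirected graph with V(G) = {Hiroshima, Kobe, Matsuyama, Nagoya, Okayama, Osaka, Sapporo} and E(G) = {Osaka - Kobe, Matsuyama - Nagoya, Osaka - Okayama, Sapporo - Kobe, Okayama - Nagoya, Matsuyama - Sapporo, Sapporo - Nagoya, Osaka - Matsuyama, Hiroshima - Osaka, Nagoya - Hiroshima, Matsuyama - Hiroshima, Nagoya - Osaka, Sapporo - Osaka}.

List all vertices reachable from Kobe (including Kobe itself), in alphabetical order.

Start at Kobe.
Its neighbours: Osaka, Sapporo.
Then their neighbours: Hiroshima, Matsuyama, Nagoya, Okayama.
Every vertex is now reached.

Hiroshima, Kobe, Matsuyama, Nagoya, Okayama, Osaka, Sapporo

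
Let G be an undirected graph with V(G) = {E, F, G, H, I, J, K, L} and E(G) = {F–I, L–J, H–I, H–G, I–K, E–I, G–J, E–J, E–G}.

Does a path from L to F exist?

Explore from L.
Distance 1: reach J.
Distance 2: reach E, G.
Distance 3: reach H, I.
Distance 4: reach F, K.
Found F.

Yes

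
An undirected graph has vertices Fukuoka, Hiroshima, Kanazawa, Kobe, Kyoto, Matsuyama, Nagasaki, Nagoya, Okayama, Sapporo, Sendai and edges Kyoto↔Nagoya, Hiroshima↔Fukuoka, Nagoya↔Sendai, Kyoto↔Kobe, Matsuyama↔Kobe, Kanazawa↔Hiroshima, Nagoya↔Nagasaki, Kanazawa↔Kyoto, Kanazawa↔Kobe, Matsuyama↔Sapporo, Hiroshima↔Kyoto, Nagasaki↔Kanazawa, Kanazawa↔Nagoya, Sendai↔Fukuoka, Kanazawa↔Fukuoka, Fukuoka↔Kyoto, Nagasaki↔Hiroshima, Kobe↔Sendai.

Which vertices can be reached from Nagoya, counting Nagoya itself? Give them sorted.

Fukuoka, Hiroshima, Kanazawa, Kobe, Kyoto, Matsuyama, Nagasaki, Nagoya, Sapporo, Sendai

Start at Nagoya.
Its neighbours: Kanazawa, Kyoto, Nagasaki, Sendai.
Then their neighbours: Fukuoka, Hiroshima, Kobe.
Then next layer: Matsuyama.
Then next layer: Sapporo.
Nothing further is reachable.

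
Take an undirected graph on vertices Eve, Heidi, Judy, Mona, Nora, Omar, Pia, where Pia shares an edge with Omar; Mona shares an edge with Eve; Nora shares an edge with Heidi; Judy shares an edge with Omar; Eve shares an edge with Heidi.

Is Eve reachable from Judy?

Explore from Judy.
Distance 1: reach Omar.
Distance 2: reach Pia.
The search is exhausted without reaching Eve; it lies in a different component.

No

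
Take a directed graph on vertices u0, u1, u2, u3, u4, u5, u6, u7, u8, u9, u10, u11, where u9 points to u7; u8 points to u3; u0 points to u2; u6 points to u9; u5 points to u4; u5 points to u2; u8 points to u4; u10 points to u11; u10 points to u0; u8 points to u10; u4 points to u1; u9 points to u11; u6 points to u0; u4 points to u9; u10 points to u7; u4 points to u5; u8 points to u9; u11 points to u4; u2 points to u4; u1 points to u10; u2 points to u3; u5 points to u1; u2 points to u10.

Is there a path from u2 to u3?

Yes

Explore from u2.
Distance 1: reach u3, u4, u10.
Found u3.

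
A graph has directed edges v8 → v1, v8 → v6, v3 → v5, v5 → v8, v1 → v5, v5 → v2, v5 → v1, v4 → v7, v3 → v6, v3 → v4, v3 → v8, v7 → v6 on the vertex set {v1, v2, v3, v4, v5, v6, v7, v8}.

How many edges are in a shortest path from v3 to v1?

2

Distance 0: v3.
Distance 1: v4, v5, v6, v8.
Distance 2: v1, v2, v7 — contains v1.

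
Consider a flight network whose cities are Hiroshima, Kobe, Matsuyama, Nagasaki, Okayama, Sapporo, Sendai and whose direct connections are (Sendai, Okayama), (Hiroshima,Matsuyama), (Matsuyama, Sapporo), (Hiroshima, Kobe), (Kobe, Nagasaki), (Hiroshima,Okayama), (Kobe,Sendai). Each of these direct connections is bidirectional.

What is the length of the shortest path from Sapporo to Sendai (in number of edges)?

Distance 0: Sapporo.
Distance 1: Matsuyama.
Distance 2: Hiroshima.
Distance 3: Kobe, Okayama.
Distance 4: Nagasaki, Sendai — contains Sendai.

4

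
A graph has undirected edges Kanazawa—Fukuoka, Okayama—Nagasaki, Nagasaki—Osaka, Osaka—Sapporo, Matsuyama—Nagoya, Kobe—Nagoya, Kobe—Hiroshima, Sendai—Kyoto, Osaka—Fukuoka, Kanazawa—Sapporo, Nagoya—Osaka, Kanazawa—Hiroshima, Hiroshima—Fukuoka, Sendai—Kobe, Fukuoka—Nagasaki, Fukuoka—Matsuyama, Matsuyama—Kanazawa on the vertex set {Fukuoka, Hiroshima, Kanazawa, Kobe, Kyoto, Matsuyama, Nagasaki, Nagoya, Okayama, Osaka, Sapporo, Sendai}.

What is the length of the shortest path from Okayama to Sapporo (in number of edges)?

Distance 0: Okayama.
Distance 1: Nagasaki.
Distance 2: Fukuoka, Osaka.
Distance 3: Hiroshima, Kanazawa, Matsuyama, Nagoya, Sapporo — contains Sapporo.

3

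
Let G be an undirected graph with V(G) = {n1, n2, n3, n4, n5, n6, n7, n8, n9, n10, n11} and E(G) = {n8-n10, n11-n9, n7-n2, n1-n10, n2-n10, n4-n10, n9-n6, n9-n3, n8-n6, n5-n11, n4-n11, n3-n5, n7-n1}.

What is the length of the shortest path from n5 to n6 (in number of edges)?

3

Distance 0: n5.
Distance 1: n3, n11.
Distance 2: n4, n9.
Distance 3: n6, n10 — contains n6.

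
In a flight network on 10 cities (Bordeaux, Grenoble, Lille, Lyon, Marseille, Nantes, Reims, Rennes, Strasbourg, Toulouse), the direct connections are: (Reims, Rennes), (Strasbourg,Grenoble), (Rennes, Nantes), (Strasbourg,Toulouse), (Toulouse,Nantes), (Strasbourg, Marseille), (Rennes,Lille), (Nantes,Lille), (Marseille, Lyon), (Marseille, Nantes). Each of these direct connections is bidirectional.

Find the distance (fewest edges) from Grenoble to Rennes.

4

Distance 0: Grenoble.
Distance 1: Strasbourg.
Distance 2: Marseille, Toulouse.
Distance 3: Lyon, Nantes.
Distance 4: Lille, Rennes — contains Rennes.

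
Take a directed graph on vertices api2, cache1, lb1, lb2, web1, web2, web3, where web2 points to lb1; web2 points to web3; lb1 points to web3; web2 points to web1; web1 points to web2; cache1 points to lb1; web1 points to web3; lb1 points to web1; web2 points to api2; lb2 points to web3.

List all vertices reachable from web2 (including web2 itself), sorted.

api2, lb1, web1, web2, web3

Start at web2.
Its neighbours: api2, lb1, web1, web3.
Nothing further is reachable.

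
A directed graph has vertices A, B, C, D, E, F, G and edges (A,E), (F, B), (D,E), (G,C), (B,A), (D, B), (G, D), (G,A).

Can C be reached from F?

No

Explore from F.
Distance 1: reach B.
Distance 2: reach A.
Distance 3: reach E.
The search from F is exhausted; no directed path reaches C.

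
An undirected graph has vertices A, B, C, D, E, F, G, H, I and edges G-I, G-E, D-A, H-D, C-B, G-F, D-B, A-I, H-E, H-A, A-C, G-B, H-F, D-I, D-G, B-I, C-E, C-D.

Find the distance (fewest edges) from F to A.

Distance 0: F.
Distance 1: G, H.
Distance 2: A, B, D, E, I — contains A.

2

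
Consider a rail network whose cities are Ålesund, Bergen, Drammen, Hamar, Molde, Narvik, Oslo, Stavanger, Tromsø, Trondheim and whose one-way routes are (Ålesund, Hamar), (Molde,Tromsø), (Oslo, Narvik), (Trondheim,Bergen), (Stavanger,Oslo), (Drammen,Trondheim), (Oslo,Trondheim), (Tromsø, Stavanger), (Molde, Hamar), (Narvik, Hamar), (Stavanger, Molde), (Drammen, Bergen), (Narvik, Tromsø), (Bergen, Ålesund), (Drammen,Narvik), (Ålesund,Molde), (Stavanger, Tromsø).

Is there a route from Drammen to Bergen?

Explore from Drammen.
Distance 1: reach Bergen, Narvik, Trondheim.
Found Bergen.

Yes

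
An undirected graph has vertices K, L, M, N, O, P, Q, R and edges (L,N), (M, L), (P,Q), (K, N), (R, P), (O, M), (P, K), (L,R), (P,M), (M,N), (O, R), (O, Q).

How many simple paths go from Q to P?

Q–O–M–L–N–K–P
Q–O–M–L–R–P
Q–O–M–N–K–P
Q–O–M–N–L–R–P
Q–O–M–P
Q–O–R–L–M–N–K–P
Q–O–R–L–M–P
Q–O–R–L–N–K–P
Q–O–R–L–N–M–P
Q–O–R–P
Q–P

11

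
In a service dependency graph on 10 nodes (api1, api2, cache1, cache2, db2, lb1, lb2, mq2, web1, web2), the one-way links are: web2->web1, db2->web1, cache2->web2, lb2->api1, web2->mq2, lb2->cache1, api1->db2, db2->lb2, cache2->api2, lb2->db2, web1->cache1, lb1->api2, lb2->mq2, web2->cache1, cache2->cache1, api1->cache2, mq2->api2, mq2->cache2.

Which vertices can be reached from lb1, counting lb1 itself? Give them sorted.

Start at lb1.
Its neighbours: api2.
Nothing further is reachable.

api2, lb1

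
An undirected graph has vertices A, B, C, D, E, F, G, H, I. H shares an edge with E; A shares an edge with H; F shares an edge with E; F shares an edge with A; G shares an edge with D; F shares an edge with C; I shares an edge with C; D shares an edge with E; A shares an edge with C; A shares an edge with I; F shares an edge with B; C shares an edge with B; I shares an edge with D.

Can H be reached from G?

Yes

Explore from G.
Distance 1: reach D.
Distance 2: reach E, I.
Distance 3: reach A, C, F, H.
Found H.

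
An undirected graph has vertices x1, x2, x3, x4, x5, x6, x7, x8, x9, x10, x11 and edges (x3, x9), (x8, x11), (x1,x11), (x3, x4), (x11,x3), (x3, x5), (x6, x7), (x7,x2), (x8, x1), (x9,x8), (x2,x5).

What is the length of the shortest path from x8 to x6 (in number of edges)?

Distance 0: x8.
Distance 1: x1, x9, x11.
Distance 2: x3.
Distance 3: x4, x5.
Distance 4: x2.
Distance 5: x7.
Distance 6: x6 — contains x6.

6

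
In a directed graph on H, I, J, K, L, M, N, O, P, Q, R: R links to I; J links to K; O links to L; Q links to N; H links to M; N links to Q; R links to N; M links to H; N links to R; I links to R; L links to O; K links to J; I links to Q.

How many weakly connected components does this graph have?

5

From H: component {H, M}.
From I: component {I, N, Q, R}.
From J: component {J, K}.
From L: component {L, O}.
From P: component {P}.
That's 5 components.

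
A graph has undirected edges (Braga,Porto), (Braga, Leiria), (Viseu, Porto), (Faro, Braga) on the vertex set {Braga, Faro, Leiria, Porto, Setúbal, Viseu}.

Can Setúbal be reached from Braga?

Explore from Braga.
Distance 1: reach Faro, Leiria, Porto.
Distance 2: reach Viseu.
The search is exhausted without reaching Setúbal; it lies in a different component.

No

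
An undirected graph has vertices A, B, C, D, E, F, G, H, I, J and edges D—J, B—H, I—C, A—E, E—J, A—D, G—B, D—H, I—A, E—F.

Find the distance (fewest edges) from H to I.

Distance 0: H.
Distance 1: B, D.
Distance 2: A, G, J.
Distance 3: E, I — contains I.

3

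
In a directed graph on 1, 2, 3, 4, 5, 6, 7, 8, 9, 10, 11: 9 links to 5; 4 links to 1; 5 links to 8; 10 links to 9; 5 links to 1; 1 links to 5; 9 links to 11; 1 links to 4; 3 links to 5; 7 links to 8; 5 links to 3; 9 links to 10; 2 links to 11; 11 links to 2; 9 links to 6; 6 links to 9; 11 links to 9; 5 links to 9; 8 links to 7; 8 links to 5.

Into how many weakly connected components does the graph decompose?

From 1: component {1, 2, 3, 4, 5, 6, 7, 8, 9, 10, 11}.
That's 1 component.

1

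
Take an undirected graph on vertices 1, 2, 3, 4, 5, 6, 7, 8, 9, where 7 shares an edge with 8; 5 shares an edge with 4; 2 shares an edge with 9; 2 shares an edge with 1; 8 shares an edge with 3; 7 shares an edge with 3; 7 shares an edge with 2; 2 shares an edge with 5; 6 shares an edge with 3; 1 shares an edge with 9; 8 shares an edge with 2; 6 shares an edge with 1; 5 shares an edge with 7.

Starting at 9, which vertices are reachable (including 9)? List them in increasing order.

1, 2, 3, 4, 5, 6, 7, 8, 9

Start at 9.
Its neighbours: 1, 2.
Then their neighbours: 5, 6, 7, 8.
Then next layer: 3, 4.
Every vertex is now reached.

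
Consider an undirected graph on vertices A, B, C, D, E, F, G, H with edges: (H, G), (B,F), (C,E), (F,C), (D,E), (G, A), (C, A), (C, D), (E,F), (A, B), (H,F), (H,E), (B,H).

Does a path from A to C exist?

Explore from A.
Distance 1: reach B, C, G.
Found C.

Yes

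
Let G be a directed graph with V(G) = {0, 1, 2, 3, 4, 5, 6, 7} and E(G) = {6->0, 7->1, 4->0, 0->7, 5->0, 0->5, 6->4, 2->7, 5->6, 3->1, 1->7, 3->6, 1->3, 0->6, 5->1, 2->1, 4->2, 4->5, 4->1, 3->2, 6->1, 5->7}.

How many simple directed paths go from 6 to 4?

1

6→4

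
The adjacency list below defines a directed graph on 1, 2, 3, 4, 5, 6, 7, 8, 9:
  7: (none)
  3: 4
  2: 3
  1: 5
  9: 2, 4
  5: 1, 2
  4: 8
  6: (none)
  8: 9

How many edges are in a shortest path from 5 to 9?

5

Distance 0: 5.
Distance 1: 1, 2.
Distance 2: 3.
Distance 3: 4.
Distance 4: 8.
Distance 5: 9 — contains 9.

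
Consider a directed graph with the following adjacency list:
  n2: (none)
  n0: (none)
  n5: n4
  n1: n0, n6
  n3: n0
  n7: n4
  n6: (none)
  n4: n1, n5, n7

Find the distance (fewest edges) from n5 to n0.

3

Distance 0: n5.
Distance 1: n4.
Distance 2: n1, n7.
Distance 3: n0, n6 — contains n0.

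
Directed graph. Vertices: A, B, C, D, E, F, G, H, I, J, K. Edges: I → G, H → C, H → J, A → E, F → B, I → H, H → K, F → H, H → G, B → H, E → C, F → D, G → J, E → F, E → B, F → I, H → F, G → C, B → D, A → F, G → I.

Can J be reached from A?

Explore from A.
Distance 1: reach E, F.
Distance 2: reach B, C, D, H, I.
Distance 3: reach G, J, K.
Found J.

Yes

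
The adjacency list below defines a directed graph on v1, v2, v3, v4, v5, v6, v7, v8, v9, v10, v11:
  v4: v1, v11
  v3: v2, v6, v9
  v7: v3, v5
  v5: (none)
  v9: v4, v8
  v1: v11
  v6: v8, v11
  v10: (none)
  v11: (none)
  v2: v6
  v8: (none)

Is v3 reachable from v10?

No

v10 has no outgoing edges, so nothing is reachable from it.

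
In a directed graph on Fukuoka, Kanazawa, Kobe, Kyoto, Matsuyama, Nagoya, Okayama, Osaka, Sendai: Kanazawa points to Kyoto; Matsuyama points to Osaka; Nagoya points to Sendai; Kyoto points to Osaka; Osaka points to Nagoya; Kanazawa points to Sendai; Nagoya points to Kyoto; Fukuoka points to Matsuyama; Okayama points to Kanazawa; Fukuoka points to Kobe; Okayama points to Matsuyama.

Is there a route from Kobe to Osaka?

Kobe has no outgoing edges, so nothing is reachable from it.

No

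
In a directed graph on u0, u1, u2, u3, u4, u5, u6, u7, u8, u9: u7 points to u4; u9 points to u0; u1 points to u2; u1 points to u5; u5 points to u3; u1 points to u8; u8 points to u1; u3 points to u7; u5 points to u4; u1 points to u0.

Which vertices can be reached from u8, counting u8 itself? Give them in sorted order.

u0, u1, u2, u3, u4, u5, u7, u8

Start at u8.
Its neighbours: u1.
Then their neighbours: u0, u2, u5.
Then next layer: u3, u4.
Then next layer: u7.
Nothing further is reachable.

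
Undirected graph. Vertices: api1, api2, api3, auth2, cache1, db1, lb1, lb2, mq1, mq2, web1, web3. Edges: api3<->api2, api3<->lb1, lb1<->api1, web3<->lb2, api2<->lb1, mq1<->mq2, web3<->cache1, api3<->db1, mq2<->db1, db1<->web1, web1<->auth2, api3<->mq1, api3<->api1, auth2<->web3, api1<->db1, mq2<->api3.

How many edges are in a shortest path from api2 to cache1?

Distance 0: api2.
Distance 1: api3, lb1.
Distance 2: api1, db1, mq1, mq2.
Distance 3: web1.
Distance 4: auth2.
Distance 5: web3.
Distance 6: cache1, lb2 — contains cache1.

6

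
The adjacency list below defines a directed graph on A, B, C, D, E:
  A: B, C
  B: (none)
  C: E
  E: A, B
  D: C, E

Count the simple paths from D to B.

D→C→E→A→B
D→C→E→B
D→E→A→B
D→E→B

4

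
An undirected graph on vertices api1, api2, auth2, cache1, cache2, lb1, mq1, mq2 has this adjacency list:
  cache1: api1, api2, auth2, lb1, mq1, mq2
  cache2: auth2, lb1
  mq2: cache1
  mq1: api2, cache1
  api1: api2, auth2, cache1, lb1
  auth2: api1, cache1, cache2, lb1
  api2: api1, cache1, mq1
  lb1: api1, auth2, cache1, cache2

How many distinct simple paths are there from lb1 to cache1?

lb1–api1–api2–cache1
lb1–api1–api2–mq1–cache1
lb1–api1–auth2–cache1
lb1–api1–cache1
lb1–auth2–api1–api2–cache1
lb1–auth2–api1–api2–mq1–cache1
lb1–auth2–api1–cache1
lb1–auth2–cache1
lb1–cache1
lb1–cache2–auth2–api1–api2–cache1
lb1–cache2–auth2–api1–api2–mq1–cache1
lb1–cache2–auth2–api1–cache1
lb1–cache2–auth2–cache1

13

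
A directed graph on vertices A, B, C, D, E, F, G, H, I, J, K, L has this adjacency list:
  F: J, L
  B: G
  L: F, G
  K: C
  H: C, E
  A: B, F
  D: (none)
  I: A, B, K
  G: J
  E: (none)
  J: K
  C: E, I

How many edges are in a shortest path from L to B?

Distance 0: L.
Distance 1: F, G.
Distance 2: J.
Distance 3: K.
Distance 4: C.
Distance 5: E, I.
Distance 6: A, B — contains B.

6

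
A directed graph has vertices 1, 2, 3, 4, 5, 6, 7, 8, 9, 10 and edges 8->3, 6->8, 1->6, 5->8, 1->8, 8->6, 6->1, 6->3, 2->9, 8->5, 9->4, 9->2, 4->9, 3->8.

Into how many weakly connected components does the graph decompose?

From 1: component {1, 3, 5, 6, 8}.
From 2: component {2, 4, 9}.
From 7: component {7}.
From 10: component {10}.
That's 4 components.

4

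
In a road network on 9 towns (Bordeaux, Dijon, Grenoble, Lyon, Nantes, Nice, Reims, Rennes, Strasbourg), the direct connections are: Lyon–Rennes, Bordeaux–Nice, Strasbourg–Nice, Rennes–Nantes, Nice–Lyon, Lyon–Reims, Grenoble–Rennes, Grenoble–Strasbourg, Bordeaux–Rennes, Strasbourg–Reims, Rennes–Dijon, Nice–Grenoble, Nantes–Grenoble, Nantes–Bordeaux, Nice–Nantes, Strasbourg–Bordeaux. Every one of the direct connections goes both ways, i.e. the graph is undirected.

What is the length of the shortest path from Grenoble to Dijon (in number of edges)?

Distance 0: Grenoble.
Distance 1: Nantes, Nice, Rennes, Strasbourg.
Distance 2: Bordeaux, Dijon, Lyon, Reims — contains Dijon.

2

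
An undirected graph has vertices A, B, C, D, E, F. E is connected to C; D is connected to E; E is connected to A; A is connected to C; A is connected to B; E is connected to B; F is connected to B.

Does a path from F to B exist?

Explore from F.
Distance 1: reach B.
Found B.

Yes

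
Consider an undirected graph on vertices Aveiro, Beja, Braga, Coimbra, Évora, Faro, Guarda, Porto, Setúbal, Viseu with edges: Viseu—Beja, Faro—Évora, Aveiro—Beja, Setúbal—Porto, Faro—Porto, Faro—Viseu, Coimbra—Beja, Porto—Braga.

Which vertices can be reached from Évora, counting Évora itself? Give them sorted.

Aveiro, Beja, Braga, Coimbra, Évora, Faro, Porto, Setúbal, Viseu

Start at Évora.
Its neighbours: Faro.
Then their neighbours: Porto, Viseu.
Then next layer: Beja, Braga, Setúbal.
Then next layer: Aveiro, Coimbra.
Nothing further is reachable.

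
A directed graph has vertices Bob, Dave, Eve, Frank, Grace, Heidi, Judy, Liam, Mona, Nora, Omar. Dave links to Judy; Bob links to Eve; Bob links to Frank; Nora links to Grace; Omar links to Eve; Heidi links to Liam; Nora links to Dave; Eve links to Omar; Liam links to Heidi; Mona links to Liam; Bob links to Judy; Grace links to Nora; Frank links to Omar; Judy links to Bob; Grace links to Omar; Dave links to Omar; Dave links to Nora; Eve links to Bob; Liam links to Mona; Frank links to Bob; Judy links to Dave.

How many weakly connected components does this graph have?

From Bob: component {Bob, Dave, Eve, Frank, Grace, Judy, Nora, Omar}.
From Heidi: component {Heidi, Liam, Mona}.
That's 2 components.

2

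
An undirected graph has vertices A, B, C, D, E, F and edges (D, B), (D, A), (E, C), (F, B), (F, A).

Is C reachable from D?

Explore from D.
Distance 1: reach A, B.
Distance 2: reach F.
The search is exhausted without reaching C; it lies in a different component.

No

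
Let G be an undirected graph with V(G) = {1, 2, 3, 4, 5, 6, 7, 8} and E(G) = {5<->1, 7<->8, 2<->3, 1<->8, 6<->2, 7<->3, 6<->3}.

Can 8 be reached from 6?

Explore from 6.
Distance 1: reach 2, 3.
Distance 2: reach 7.
Distance 3: reach 8.
Found 8.

Yes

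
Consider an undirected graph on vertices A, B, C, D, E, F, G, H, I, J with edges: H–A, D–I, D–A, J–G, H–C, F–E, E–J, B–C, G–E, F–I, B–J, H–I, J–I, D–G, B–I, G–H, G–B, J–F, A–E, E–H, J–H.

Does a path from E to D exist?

Explore from E.
Distance 1: reach A, F, G, H, J.
Distance 2: reach B, C, D, I.
Found D.

Yes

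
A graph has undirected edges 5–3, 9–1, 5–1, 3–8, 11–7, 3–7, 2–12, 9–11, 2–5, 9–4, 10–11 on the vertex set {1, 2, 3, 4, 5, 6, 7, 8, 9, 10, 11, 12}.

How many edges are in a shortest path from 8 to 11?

Distance 0: 8.
Distance 1: 3.
Distance 2: 5, 7.
Distance 3: 1, 2, 11 — contains 11.

3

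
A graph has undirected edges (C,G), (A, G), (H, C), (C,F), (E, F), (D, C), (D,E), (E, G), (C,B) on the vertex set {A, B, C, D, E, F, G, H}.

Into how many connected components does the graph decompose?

1

From A: component {A, B, C, D, E, F, G, H}.
That's 1 component.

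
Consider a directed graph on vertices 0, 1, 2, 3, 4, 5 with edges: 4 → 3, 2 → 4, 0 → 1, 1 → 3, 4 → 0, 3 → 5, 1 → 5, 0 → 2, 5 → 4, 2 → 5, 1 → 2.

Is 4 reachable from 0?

Explore from 0.
Distance 1: reach 1, 2.
Distance 2: reach 3, 4, 5.
Found 4.

Yes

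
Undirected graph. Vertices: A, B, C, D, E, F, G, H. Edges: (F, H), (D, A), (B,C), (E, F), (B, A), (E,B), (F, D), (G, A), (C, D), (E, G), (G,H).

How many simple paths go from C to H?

C–B–A–D–F–E–G–H
C–B–A–D–F–H
C–B–A–G–E–F–H
C–B–A–G–H
C–B–E–F–D–A–G–H
C–B–E–F–H
C–B–E–G–A–D–F–H
C–B–E–G–H
C–D–A–B–E–F–H
C–D–A–B–E–G–H
C–D–A–G–E–F–H
C–D–A–G–H
C–D–F–E–B–A–G–H
C–D–F–E–G–H
C–D–F–H

15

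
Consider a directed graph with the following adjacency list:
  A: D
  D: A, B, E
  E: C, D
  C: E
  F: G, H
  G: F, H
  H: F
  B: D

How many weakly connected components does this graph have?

2

From A: component {A, B, C, D, E}.
From F: component {F, G, H}.
That's 2 components.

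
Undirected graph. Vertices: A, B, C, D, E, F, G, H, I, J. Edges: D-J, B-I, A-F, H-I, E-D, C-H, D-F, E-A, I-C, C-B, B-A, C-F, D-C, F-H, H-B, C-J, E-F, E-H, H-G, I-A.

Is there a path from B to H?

Yes

Explore from B.
Distance 1: reach A, C, H, I.
Found H.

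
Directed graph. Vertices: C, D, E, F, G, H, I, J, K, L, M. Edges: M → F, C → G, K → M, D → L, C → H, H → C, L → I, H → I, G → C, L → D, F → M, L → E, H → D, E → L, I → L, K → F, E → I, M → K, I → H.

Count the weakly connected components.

From C: component {C, D, E, G, H, I, L}.
From F: component {F, K, M}.
From J: component {J}.
That's 3 components.

3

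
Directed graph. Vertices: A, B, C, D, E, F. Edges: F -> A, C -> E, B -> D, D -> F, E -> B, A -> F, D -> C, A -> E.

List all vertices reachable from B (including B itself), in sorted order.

Start at B.
Its neighbours: D.
Then their neighbours: C, F.
Then next layer: A, E.
Every vertex is now reached.

A, B, C, D, E, F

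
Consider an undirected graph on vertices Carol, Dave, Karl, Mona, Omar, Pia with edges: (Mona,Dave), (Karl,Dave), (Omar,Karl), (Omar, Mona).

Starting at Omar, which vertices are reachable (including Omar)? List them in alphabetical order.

Start at Omar.
Its neighbours: Karl, Mona.
Then their neighbours: Dave.
Nothing further is reachable.

Dave, Karl, Mona, Omar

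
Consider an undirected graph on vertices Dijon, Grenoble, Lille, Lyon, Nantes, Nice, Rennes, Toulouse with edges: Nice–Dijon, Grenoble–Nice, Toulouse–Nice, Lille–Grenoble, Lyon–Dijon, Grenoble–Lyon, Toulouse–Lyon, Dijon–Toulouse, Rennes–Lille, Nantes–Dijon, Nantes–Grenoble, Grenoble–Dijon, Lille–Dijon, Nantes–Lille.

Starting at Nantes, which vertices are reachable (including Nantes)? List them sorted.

Start at Nantes.
Its neighbours: Dijon, Grenoble, Lille.
Then their neighbours: Lyon, Nice, Rennes, Toulouse.
Every vertex is now reached.

Dijon, Grenoble, Lille, Lyon, Nantes, Nice, Rennes, Toulouse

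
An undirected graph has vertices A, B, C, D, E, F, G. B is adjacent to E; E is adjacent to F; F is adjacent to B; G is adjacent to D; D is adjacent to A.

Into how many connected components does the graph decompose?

3

From A: component {A, D, G}.
From B: component {B, E, F}.
From C: component {C}.
That's 3 components.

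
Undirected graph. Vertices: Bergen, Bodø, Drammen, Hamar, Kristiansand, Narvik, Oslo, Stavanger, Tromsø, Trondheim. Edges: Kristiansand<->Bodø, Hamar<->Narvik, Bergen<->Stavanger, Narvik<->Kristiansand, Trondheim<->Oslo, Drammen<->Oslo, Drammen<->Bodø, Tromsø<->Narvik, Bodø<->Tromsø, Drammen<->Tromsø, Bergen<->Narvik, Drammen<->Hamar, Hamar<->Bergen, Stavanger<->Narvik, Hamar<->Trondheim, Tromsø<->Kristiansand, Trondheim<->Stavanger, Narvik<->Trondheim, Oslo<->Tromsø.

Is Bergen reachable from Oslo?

Yes

Explore from Oslo.
Distance 1: reach Drammen, Tromsø, Trondheim.
Distance 2: reach Bodø, Hamar, Kristiansand, Narvik, Stavanger.
Distance 3: reach Bergen.
Found Bergen.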